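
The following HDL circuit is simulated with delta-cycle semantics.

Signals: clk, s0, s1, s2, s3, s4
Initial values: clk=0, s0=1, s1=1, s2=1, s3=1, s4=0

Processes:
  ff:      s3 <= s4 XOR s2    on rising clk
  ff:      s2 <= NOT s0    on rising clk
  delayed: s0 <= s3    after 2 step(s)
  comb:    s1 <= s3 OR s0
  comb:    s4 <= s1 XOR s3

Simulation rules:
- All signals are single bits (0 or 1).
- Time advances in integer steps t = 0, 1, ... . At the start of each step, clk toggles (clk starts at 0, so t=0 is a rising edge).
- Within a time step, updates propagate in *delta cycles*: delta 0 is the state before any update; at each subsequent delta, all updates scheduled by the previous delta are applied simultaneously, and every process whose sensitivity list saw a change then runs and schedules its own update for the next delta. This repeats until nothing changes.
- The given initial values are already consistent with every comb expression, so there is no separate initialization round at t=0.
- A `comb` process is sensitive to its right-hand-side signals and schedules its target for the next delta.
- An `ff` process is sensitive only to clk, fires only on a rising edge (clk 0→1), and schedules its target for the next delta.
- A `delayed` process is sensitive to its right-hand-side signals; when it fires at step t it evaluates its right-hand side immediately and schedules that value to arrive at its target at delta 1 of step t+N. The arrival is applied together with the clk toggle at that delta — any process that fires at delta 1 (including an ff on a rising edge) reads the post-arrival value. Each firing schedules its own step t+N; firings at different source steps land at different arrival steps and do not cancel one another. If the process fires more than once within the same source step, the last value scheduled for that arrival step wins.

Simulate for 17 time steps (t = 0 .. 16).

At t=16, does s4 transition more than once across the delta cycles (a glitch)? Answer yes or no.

t=0 Δ0: s1=1 s2=1 s3=1 s0=1 s4=0 clk=0
  Δ1: clk:0→1
  Δ2: s2:1→0
  (2Δ to stable)
t=1 Δ0: s1=1 s2=0 s3=1 s0=1 s4=0 clk=1
  Δ1: clk:1→0
  (1Δ to stable)
t=2 Δ0: s1=1 s2=0 s3=1 s0=1 s4=0 clk=0
  Δ1: clk:0→1
  Δ2: s3:1→0
  Δ3: s4:0→1
  (3Δ to stable)
t=3 Δ0: s1=1 s2=0 s3=0 s0=1 s4=1 clk=1
  Δ1: clk:1→0
  (1Δ to stable)
t=4 Δ0: s1=1 s2=0 s3=0 s0=1 s4=1 clk=0
  Δ1: s0:1→0, clk:0→1
  Δ2: s1:1→0, s2:0→1, s3:0→1
  Δ3: s1:0→1
  Δ4: s4:1→0
  (4Δ to stable)
t=5 Δ0: s1=1 s2=1 s3=1 s0=0 s4=0 clk=1
  Δ1: clk:1→0
  (1Δ to stable)
t=6 Δ0: s1=1 s2=1 s3=1 s0=0 s4=0 clk=0
  Δ1: s0:0→1, clk:0→1
  Δ2: s2:1→0
  (2Δ to stable)
t=7 Δ0: s1=1 s2=0 s3=1 s0=1 s4=0 clk=1
  Δ1: clk:1→0
  (1Δ to stable)
t=8 Δ0: s1=1 s2=0 s3=1 s0=1 s4=0 clk=0
  Δ1: clk:0→1
  Δ2: s3:1→0
  Δ3: s4:0→1
  (3Δ to stable)
t=9 Δ0: s1=1 s2=0 s3=0 s0=1 s4=1 clk=1
  Δ1: clk:1→0
  (1Δ to stable)
t=10 Δ0: s1=1 s2=0 s3=0 s0=1 s4=1 clk=0
  Δ1: s0:1→0, clk:0→1
  Δ2: s1:1→0, s2:0→1, s3:0→1
  Δ3: s1:0→1
  Δ4: s4:1→0
  (4Δ to stable)
t=11 Δ0: s1=1 s2=1 s3=1 s0=0 s4=0 clk=1
  Δ1: clk:1→0
  (1Δ to stable)
t=12 Δ0: s1=1 s2=1 s3=1 s0=0 s4=0 clk=0
  Δ1: s0:0→1, clk:0→1
  Δ2: s2:1→0
  (2Δ to stable)
t=13 Δ0: s1=1 s2=0 s3=1 s0=1 s4=0 clk=1
  Δ1: clk:1→0
  (1Δ to stable)
t=14 Δ0: s1=1 s2=0 s3=1 s0=1 s4=0 clk=0
  Δ1: clk:0→1
  Δ2: s3:1→0
  Δ3: s4:0→1
  (3Δ to stable)
t=15 Δ0: s1=1 s2=0 s3=0 s0=1 s4=1 clk=1
  Δ1: clk:1→0
  (1Δ to stable)
t=16 Δ0: s1=1 s2=0 s3=0 s0=1 s4=1 clk=0
  Δ1: s0:1→0, clk:0→1
  Δ2: s1:1→0, s2:0→1, s3:0→1
  Δ3: s1:0→1
  Δ4: s4:1→0
  (4Δ to stable)

no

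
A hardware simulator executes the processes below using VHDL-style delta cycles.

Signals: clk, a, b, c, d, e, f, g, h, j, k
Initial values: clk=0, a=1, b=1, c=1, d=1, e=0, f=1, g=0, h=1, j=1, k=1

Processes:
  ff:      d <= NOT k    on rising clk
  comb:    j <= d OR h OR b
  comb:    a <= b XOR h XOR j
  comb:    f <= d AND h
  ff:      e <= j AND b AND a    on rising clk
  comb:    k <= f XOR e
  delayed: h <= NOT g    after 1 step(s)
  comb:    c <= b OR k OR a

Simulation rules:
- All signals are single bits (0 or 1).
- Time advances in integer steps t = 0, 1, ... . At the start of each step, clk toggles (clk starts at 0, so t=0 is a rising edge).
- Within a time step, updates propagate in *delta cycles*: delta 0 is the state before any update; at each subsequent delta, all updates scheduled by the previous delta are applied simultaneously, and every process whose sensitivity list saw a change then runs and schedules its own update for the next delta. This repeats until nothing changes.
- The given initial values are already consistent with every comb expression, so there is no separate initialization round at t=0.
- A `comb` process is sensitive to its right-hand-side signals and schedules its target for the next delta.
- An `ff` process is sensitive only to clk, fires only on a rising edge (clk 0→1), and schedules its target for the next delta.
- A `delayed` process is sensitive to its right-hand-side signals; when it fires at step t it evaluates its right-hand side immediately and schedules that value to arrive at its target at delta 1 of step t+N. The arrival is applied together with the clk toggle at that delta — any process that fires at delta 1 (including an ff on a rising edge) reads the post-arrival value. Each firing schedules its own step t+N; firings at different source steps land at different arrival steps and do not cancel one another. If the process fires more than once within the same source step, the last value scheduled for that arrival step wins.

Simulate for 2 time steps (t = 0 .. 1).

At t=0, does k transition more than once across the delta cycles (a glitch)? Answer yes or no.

[bits: h,d,g,a,e,c,clk,k,j,f,b]
t=0: Δ0=11010101111 Δ1=11010111111 Δ2=10011111111 Δ3=10011110101 Δ4=10011111101 | 4Δ
t=1: Δ0=10011111101 Δ1=10011101101 | 1Δ

yes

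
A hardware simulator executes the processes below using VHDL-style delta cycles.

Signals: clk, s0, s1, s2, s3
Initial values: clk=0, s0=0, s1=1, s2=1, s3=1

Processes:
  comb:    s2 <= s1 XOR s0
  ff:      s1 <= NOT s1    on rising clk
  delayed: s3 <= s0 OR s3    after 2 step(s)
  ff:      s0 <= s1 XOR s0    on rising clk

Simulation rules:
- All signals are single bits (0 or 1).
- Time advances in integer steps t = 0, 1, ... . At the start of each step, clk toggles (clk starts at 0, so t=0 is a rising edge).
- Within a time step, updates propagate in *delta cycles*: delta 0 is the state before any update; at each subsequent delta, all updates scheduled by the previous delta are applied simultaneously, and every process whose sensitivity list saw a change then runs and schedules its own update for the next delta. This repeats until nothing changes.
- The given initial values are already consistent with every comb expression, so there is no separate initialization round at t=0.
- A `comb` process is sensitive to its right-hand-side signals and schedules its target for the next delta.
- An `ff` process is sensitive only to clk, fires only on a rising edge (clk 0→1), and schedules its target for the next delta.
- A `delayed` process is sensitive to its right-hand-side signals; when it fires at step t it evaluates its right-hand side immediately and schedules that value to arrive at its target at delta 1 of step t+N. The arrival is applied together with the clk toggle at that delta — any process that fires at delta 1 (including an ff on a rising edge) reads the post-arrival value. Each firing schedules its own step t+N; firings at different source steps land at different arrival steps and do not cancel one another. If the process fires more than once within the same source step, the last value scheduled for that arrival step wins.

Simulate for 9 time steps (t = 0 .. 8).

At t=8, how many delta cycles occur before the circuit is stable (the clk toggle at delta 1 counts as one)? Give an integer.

2

[bits: s1,s3,clk,s0,s2]
t=0: Δ0=11001 Δ1=11101 Δ2=01111 | 2Δ
t=1: Δ0=01111 Δ1=01011 | 1Δ
t=2: Δ0=01011 Δ1=01111 Δ2=11111 Δ3=11110 | 3Δ
t=3: Δ0=11110 Δ1=11010 | 1Δ
t=4: Δ0=11010 Δ1=11110 Δ2=01100 | 2Δ
t=5: Δ0=01100 Δ1=01000 | 1Δ
t=6: Δ0=01000 Δ1=01100 Δ2=11100 Δ3=11101 | 3Δ
t=7: Δ0=11101 Δ1=11001 | 1Δ
t=8: Δ0=11001 Δ1=11101 Δ2=01111 | 2Δ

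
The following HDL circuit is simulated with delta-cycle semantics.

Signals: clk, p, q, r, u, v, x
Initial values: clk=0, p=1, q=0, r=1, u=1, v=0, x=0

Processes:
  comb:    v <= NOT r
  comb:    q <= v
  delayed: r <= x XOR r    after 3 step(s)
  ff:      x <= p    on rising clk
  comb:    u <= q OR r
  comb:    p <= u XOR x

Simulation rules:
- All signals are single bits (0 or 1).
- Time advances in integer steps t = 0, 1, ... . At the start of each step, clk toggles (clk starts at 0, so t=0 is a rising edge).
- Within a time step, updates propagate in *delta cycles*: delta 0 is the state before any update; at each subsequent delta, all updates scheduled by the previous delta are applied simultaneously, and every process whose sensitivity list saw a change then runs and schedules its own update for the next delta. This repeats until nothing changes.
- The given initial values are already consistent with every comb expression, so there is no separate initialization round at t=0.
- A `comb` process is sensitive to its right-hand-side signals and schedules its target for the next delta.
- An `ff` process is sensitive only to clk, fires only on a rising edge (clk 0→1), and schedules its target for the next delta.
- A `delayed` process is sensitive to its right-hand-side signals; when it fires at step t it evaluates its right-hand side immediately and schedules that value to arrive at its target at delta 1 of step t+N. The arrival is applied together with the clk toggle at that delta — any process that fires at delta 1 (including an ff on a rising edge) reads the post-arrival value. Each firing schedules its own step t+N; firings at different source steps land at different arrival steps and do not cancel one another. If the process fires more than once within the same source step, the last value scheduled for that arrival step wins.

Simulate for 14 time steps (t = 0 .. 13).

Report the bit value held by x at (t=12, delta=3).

1

[bits: q,clk,p,v,x,u,r]
t=0: Δ0=0010011 Δ1=0110011 Δ2=0110111 Δ3=0100111 | 3Δ
t=1: Δ0=0100111 Δ1=0000111 | 1Δ
t=2: Δ0=0000111 Δ1=0100111 Δ2=0100011 Δ3=0110011 | 3Δ
t=3: Δ0=0110011 Δ1=0010010 Δ2=0011000 Δ3=1001000 Δ4=1001010 Δ5=1011010 | 5Δ
t=4: Δ0=1011010 Δ1=1111010 Δ2=1111110 Δ3=1101110 | 3Δ
t=5: Δ0=1101110 Δ1=1001111 Δ2=1000111 Δ3=0000111 | 3Δ
t=6: Δ0=0000111 Δ1=0100110 Δ2=0101000 Δ3=1101000 Δ4=1101010 Δ5=1111010 | 5Δ
t=7: Δ0=1111010 Δ1=1011011 Δ2=1010011 Δ3=0010011 | 3Δ
t=8: Δ0=0010011 Δ1=0110010 Δ2=0111100 Δ3=1111100 Δ4=1111110 Δ5=1101110 | 5Δ
t=9: Δ0=1101110 Δ1=1001110 | 1Δ
t=10: Δ0=1001110 Δ1=1101111 Δ2=1100011 Δ3=0110011 | 3Δ
t=11: Δ0=0110011 Δ1=0010011 | 1Δ
t=12: Δ0=0010011 Δ1=0110011 Δ2=0110111 Δ3=0100111 | 3Δ
t=13: Δ0=0100111 Δ1=0000111 | 1Δ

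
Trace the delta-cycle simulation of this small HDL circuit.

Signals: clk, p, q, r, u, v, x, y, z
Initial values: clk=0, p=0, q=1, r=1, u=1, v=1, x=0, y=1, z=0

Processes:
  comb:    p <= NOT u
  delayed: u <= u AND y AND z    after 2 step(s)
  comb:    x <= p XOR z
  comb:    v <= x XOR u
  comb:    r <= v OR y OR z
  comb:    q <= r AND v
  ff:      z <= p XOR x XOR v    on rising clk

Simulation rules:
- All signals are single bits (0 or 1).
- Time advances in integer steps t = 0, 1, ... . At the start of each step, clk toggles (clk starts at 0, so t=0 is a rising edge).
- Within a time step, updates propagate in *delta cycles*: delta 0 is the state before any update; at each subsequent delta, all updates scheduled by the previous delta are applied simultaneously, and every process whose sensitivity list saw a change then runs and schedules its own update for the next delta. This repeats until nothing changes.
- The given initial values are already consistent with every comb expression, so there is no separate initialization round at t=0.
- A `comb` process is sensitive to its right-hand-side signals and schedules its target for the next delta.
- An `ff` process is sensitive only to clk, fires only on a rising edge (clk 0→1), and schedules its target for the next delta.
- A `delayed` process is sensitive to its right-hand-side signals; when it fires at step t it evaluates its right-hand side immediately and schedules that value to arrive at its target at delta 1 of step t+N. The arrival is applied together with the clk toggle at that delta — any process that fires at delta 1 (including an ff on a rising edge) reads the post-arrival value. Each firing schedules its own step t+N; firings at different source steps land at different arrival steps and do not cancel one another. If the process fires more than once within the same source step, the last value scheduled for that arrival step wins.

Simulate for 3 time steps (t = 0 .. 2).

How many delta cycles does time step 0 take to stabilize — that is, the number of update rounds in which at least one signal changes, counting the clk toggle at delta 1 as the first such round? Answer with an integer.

5

t=0 Δ0: v=1 x=0 r=1 y=1 z=0 p=0 q=1 u=1 clk=0
  Δ1: clk:0→1
  Δ2: z:0→1
  Δ3: x:0→1
  Δ4: v:1→0
  Δ5: q:1→0
  (5Δ to stable)
t=1 Δ0: v=0 x=1 r=1 y=1 z=1 p=0 q=0 u=1 clk=1
  Δ1: clk:1→0
  (1Δ to stable)
t=2 Δ0: v=0 x=1 r=1 y=1 z=1 p=0 q=0 u=1 clk=0
  Δ1: clk:0→1
  (1Δ to stable)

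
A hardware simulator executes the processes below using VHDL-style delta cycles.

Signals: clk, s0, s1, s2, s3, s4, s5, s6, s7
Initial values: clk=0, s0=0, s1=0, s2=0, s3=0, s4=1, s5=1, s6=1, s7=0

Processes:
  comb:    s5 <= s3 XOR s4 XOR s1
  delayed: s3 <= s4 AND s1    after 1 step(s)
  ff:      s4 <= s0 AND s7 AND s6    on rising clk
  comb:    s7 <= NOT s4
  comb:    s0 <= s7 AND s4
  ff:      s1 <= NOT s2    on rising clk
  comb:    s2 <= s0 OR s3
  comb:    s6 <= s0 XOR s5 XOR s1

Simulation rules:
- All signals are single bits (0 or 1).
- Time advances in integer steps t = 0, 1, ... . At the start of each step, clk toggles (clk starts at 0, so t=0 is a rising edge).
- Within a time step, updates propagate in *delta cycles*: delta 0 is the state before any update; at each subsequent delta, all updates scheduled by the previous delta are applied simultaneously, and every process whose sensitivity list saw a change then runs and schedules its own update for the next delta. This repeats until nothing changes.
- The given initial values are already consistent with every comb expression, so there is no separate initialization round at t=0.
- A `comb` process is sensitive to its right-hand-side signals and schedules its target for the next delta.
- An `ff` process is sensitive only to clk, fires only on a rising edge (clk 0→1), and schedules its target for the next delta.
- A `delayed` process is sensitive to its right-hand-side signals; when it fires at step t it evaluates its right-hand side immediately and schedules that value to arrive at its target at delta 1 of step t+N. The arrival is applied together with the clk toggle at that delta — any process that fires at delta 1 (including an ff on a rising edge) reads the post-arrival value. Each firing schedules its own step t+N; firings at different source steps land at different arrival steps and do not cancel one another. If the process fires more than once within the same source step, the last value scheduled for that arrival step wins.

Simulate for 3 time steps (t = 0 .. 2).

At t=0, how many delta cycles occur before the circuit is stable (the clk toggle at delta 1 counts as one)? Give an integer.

3

[bits: s6,s2,s7,s5,s1,clk,s3,s0,s4]
t=0: Δ0=100100001 Δ1=100101001 Δ2=100111000 Δ3=001111000 | 3Δ
t=1: Δ0=001111000 Δ1=001110000 | 1Δ
t=2: Δ0=001110000 Δ1=001111000 | 1Δ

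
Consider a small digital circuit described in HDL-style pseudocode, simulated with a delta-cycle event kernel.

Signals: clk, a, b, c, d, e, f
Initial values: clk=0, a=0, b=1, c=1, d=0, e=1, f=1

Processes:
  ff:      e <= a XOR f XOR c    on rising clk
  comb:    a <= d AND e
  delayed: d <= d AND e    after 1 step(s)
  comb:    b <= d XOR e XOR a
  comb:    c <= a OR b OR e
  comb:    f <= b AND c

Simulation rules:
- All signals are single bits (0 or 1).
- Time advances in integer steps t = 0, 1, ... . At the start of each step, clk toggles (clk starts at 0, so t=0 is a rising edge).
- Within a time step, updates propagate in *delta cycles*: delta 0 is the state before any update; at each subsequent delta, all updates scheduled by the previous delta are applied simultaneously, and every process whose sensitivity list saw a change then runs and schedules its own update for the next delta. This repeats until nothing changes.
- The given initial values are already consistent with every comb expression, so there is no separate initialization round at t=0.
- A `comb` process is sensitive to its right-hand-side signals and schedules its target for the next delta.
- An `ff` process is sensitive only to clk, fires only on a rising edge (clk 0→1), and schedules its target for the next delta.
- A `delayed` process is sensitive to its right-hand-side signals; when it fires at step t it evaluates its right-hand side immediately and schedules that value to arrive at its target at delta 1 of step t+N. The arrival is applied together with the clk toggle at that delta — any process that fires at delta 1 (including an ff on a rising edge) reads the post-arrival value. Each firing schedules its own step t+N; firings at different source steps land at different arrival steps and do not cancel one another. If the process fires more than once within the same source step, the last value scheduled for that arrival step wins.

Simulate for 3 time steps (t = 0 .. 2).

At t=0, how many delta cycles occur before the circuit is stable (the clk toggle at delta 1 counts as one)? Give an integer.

4

[bits: e,b,d,clk,c,f,a]
t=0: Δ0=1100110 Δ1=1101110 Δ2=0101110 Δ3=0001110 Δ4=0001000 | 4Δ
t=1: Δ0=0001000 Δ1=0000000 | 1Δ
t=2: Δ0=0000000 Δ1=0001000 | 1Δ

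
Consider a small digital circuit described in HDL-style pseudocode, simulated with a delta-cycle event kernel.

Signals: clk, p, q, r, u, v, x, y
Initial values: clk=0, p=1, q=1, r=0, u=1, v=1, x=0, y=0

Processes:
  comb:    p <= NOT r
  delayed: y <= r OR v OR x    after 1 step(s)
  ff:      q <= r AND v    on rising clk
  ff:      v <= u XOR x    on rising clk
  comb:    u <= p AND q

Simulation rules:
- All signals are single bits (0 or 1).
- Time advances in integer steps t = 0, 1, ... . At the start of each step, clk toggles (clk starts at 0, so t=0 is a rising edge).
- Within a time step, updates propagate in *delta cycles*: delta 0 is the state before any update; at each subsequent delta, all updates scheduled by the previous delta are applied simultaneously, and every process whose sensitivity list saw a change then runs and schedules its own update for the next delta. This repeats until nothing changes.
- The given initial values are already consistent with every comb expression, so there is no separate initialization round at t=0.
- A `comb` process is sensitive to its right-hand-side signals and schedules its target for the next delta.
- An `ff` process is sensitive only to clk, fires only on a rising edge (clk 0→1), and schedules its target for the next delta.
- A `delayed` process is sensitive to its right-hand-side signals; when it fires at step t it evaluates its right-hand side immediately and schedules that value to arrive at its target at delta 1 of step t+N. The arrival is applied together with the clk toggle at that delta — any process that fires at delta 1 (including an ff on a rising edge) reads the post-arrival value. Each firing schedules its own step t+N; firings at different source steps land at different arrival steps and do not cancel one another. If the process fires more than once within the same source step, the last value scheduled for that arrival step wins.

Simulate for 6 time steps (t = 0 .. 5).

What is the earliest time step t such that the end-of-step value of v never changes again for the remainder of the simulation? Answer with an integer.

[bits: y,clk,u,p,r,v,x,q]
t=0: Δ0=00110101 Δ1=01110101 Δ2=01110100 Δ3=01010100 | 3Δ
t=1: Δ0=01010100 Δ1=00010100 | 1Δ
t=2: Δ0=00010100 Δ1=01010100 Δ2=01010000 | 2Δ
t=3: Δ0=01010000 Δ1=00010000 | 1Δ
t=4: Δ0=00010000 Δ1=01010000 | 1Δ
t=5: Δ0=01010000 Δ1=00010000 | 1Δ

2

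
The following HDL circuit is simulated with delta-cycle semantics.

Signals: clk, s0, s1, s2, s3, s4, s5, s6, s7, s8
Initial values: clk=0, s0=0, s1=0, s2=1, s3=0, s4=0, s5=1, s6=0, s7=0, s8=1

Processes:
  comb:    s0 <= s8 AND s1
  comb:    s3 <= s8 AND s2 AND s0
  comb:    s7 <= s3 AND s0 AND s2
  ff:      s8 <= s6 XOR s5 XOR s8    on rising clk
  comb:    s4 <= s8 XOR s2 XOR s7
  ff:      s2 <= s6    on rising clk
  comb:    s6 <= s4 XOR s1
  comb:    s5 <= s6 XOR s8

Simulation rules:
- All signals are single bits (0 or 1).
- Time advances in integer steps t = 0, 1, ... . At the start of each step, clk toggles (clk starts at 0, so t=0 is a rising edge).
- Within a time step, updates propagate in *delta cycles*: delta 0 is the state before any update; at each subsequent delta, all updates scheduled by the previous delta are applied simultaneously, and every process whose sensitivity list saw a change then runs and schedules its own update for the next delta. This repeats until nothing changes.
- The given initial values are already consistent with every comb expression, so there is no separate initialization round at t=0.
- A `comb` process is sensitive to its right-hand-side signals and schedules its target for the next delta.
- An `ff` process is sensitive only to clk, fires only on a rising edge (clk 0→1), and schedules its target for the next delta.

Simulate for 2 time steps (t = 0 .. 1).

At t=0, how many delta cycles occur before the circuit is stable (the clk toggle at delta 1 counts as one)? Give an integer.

3

t0.Δ0 s3=0 s1=0 s0=0 s5=1 s6=0 clk=0 s7=0 s4=0 s2=1 s8=1
t0.Δ1 s3=0 s1=0 s0=0 s5=1 s6=0 clk=1 s7=0 s4=0 s2=1 s8=1
t0.Δ2 s3=0 s1=0 s0=0 s5=1 s6=0 clk=1 s7=0 s4=0 s2=0 s8=0
t0.Δ3 s3=0 s1=0 s0=0 s5=0 s6=0 clk=1 s7=0 s4=0 s2=0 s8=0
t1.Δ0 s3=0 s1=0 s0=0 s5=0 s6=0 clk=1 s7=0 s4=0 s2=0 s8=0
t1.Δ1 s3=0 s1=0 s0=0 s5=0 s6=0 clk=0 s7=0 s4=0 s2=0 s8=0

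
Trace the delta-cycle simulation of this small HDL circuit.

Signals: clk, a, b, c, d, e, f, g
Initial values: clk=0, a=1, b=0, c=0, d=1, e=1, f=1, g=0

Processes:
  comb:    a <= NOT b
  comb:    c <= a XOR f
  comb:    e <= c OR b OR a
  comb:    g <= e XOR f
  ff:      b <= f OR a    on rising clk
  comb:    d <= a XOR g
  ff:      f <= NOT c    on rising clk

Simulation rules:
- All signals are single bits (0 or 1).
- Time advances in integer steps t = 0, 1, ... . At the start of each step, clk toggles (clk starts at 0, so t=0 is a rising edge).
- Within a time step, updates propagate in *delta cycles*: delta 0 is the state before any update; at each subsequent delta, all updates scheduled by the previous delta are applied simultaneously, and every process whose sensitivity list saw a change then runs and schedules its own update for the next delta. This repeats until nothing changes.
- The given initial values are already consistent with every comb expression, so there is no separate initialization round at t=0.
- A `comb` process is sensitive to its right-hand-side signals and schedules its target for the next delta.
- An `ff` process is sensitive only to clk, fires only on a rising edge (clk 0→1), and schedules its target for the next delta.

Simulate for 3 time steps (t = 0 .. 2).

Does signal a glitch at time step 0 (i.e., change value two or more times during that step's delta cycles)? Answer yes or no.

no

t0.Δ0 a=1 g=0 clk=0 c=0 f=1 d=1 b=0 e=1
t0.Δ1 a=1 g=0 clk=1 c=0 f=1 d=1 b=0 e=1
t0.Δ2 a=1 g=0 clk=1 c=0 f=1 d=1 b=1 e=1
t0.Δ3 a=0 g=0 clk=1 c=0 f=1 d=1 b=1 e=1
t0.Δ4 a=0 g=0 clk=1 c=1 f=1 d=0 b=1 e=1
t1.Δ0 a=0 g=0 clk=1 c=1 f=1 d=0 b=1 e=1
t1.Δ1 a=0 g=0 clk=0 c=1 f=1 d=0 b=1 e=1
t2.Δ0 a=0 g=0 clk=0 c=1 f=1 d=0 b=1 e=1
t2.Δ1 a=0 g=0 clk=1 c=1 f=1 d=0 b=1 e=1
t2.Δ2 a=0 g=0 clk=1 c=1 f=0 d=0 b=1 e=1
t2.Δ3 a=0 g=1 clk=1 c=0 f=0 d=0 b=1 e=1
t2.Δ4 a=0 g=1 clk=1 c=0 f=0 d=1 b=1 e=1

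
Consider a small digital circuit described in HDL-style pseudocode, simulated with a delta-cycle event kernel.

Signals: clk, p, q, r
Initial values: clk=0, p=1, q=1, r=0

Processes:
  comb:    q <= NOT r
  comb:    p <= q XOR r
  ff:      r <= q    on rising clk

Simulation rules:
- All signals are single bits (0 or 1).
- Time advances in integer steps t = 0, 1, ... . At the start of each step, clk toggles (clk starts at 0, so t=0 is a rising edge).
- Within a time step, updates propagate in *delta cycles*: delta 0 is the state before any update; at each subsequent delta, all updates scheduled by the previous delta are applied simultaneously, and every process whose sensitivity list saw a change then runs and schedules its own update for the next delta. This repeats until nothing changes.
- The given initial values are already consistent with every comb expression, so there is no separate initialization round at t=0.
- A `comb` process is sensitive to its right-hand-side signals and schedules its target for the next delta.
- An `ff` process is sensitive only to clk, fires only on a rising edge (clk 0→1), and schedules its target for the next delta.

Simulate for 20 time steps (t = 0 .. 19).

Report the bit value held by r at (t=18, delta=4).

0

[bits: clk,p,r,q]
t=0: Δ0=0101 Δ1=1101 Δ2=1111 Δ3=1010 Δ4=1110 | 4Δ
t=1: Δ0=1110 Δ1=0110 | 1Δ
t=2: Δ0=0110 Δ1=1110 Δ2=1100 Δ3=1001 Δ4=1101 | 4Δ
t=3: Δ0=1101 Δ1=0101 | 1Δ
t=4: Δ0=0101 Δ1=1101 Δ2=1111 Δ3=1010 Δ4=1110 | 4Δ
t=5: Δ0=1110 Δ1=0110 | 1Δ
t=6: Δ0=0110 Δ1=1110 Δ2=1100 Δ3=1001 Δ4=1101 | 4Δ
t=7: Δ0=1101 Δ1=0101 | 1Δ
t=8: Δ0=0101 Δ1=1101 Δ2=1111 Δ3=1010 Δ4=1110 | 4Δ
t=9: Δ0=1110 Δ1=0110 | 1Δ
t=10: Δ0=0110 Δ1=1110 Δ2=1100 Δ3=1001 Δ4=1101 | 4Δ
t=11: Δ0=1101 Δ1=0101 | 1Δ
t=12: Δ0=0101 Δ1=1101 Δ2=1111 Δ3=1010 Δ4=1110 | 4Δ
t=13: Δ0=1110 Δ1=0110 | 1Δ
t=14: Δ0=0110 Δ1=1110 Δ2=1100 Δ3=1001 Δ4=1101 | 4Δ
t=15: Δ0=1101 Δ1=0101 | 1Δ
t=16: Δ0=0101 Δ1=1101 Δ2=1111 Δ3=1010 Δ4=1110 | 4Δ
t=17: Δ0=1110 Δ1=0110 | 1Δ
t=18: Δ0=0110 Δ1=1110 Δ2=1100 Δ3=1001 Δ4=1101 | 4Δ
t=19: Δ0=1101 Δ1=0101 | 1Δ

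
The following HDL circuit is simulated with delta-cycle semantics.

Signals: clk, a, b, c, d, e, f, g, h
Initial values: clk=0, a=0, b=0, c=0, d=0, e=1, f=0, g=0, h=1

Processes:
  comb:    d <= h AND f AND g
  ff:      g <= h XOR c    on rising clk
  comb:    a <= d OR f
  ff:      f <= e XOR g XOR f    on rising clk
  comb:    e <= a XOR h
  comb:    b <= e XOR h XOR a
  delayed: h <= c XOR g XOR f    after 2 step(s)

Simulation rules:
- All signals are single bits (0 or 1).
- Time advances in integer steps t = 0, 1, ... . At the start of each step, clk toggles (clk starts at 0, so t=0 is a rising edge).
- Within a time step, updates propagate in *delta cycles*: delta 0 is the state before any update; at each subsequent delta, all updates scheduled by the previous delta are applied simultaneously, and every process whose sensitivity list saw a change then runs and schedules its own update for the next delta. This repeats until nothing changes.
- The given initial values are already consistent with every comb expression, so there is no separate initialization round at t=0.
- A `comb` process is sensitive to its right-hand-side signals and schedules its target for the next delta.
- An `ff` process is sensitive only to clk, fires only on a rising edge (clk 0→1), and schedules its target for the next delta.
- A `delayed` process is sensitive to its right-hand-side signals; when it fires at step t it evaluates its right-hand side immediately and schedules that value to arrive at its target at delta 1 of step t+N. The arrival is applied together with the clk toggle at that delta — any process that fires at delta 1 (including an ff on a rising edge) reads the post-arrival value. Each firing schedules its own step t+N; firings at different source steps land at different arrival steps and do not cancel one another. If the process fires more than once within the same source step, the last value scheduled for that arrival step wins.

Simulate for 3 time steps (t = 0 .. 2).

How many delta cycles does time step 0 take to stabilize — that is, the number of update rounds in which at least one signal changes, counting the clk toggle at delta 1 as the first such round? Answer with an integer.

t=0 Δ0: e=1 b=0 clk=0 f=0 c=0 g=0 d=0 h=1 a=0
  Δ1: clk:0→1
  Δ2: f:0→1, g:0→1
  Δ3: d:0→1, a:0→1
  Δ4: e:1→0, b:0→1
  Δ5: b:1→0
  (5Δ to stable)
t=1 Δ0: e=0 b=0 clk=1 f=1 c=0 g=1 d=1 h=1 a=1
  Δ1: clk:1→0
  (1Δ to stable)
t=2 Δ0: e=0 b=0 clk=0 f=1 c=0 g=1 d=1 h=1 a=1
  Δ1: clk:0→1, h:1→0
  Δ2: e:0→1, b:0→1, f:1→0, g:1→0, d:1→0
  Δ3: b:1→0, a:1→0
  Δ4: e:1→0, b:0→1
  Δ5: b:1→0
  (5Δ to stable)

5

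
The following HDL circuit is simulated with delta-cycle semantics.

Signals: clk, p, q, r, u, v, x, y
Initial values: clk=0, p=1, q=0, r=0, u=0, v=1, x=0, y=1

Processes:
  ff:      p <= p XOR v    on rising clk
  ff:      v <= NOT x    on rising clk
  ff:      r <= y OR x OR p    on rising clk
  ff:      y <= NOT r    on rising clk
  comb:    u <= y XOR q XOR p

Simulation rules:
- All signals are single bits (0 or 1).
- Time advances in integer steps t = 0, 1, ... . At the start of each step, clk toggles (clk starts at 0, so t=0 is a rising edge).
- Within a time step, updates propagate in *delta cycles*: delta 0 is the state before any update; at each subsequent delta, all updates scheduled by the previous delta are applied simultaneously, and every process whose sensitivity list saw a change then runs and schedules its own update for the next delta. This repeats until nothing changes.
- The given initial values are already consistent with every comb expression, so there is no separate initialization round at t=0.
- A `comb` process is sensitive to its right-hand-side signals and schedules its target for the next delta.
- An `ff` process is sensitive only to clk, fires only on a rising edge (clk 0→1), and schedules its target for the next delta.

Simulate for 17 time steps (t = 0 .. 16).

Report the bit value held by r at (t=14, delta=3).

t=0 Δ0: v=1 u=0 q=0 clk=0 y=1 p=1 x=0 r=0
  Δ1: clk:0→1
  Δ2: p:1→0, r:0→1
  Δ3: u:0→1
  (3Δ to stable)
t=1 Δ0: v=1 u=1 q=0 clk=1 y=1 p=0 x=0 r=1
  Δ1: clk:1→0
  (1Δ to stable)
t=2 Δ0: v=1 u=1 q=0 clk=0 y=1 p=0 x=0 r=1
  Δ1: clk:0→1
  Δ2: y:1→0, p:0→1
  (2Δ to stable)
t=3 Δ0: v=1 u=1 q=0 clk=1 y=0 p=1 x=0 r=1
  Δ1: clk:1→0
  (1Δ to stable)
t=4 Δ0: v=1 u=1 q=0 clk=0 y=0 p=1 x=0 r=1
  Δ1: clk:0→1
  Δ2: p:1→0
  Δ3: u:1→0
  (3Δ to stable)
t=5 Δ0: v=1 u=0 q=0 clk=1 y=0 p=0 x=0 r=1
  Δ1: clk:1→0
  (1Δ to stable)
t=6 Δ0: v=1 u=0 q=0 clk=0 y=0 p=0 x=0 r=1
  Δ1: clk:0→1
  Δ2: p:0→1, r:1→0
  Δ3: u:0→1
  (3Δ to stable)
t=7 Δ0: v=1 u=1 q=0 clk=1 y=0 p=1 x=0 r=0
  Δ1: clk:1→0
  (1Δ to stable)
t=8 Δ0: v=1 u=1 q=0 clk=0 y=0 p=1 x=0 r=0
  Δ1: clk:0→1
  Δ2: y:0→1, p:1→0, r:0→1
  (2Δ to stable)
t=9 Δ0: v=1 u=1 q=0 clk=1 y=1 p=0 x=0 r=1
  Δ1: clk:1→0
  (1Δ to stable)
t=10 Δ0: v=1 u=1 q=0 clk=0 y=1 p=0 x=0 r=1
  Δ1: clk:0→1
  Δ2: y:1→0, p:0→1
  (2Δ to stable)
t=11 Δ0: v=1 u=1 q=0 clk=1 y=0 p=1 x=0 r=1
  Δ1: clk:1→0
  (1Δ to stable)
t=12 Δ0: v=1 u=1 q=0 clk=0 y=0 p=1 x=0 r=1
  Δ1: clk:0→1
  Δ2: p:1→0
  Δ3: u:1→0
  (3Δ to stable)
t=13 Δ0: v=1 u=0 q=0 clk=1 y=0 p=0 x=0 r=1
  Δ1: clk:1→0
  (1Δ to stable)
t=14 Δ0: v=1 u=0 q=0 clk=0 y=0 p=0 x=0 r=1
  Δ1: clk:0→1
  Δ2: p:0→1, r:1→0
  Δ3: u:0→1
  (3Δ to stable)
t=15 Δ0: v=1 u=1 q=0 clk=1 y=0 p=1 x=0 r=0
  Δ1: clk:1→0
  (1Δ to stable)
t=16 Δ0: v=1 u=1 q=0 clk=0 y=0 p=1 x=0 r=0
  Δ1: clk:0→1
  Δ2: y:0→1, p:1→0, r:0→1
  (2Δ to stable)

0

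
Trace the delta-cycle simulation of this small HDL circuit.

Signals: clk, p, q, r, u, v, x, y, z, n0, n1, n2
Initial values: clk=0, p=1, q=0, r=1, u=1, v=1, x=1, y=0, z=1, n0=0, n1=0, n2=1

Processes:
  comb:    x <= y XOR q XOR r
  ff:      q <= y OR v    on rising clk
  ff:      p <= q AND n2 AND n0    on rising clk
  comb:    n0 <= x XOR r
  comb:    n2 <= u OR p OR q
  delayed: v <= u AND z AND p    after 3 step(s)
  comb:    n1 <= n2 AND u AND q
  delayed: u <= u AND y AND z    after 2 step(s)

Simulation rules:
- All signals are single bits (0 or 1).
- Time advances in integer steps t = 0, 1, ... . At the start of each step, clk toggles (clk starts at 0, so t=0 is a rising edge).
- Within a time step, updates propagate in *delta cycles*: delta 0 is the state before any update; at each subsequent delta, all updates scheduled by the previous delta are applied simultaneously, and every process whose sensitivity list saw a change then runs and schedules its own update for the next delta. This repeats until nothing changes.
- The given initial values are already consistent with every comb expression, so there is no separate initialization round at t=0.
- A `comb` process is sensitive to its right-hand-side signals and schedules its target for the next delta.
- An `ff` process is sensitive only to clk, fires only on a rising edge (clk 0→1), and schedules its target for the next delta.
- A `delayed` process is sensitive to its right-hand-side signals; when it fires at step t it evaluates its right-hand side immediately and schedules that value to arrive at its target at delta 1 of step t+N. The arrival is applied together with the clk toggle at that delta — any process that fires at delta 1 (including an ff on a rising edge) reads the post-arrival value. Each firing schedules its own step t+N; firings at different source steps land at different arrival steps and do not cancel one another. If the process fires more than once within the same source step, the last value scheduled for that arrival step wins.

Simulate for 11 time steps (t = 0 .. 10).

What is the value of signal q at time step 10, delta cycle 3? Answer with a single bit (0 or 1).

0

[bits: r,v,z,clk,x,n2,q,n0,n1,y,p,u]
t=0: Δ0=111011000011 Δ1=111111000011 Δ2=111111100001 Δ3=111101101001 Δ4=111101111001 | 4Δ
t=1: Δ0=111101111001 Δ1=111001111001 | 1Δ
t=2: Δ0=111001111001 Δ1=111101111001 Δ2=111101111011 | 2Δ
t=3: Δ0=111101111011 Δ1=101001111011 | 1Δ
t=4: Δ0=101001111011 Δ1=101101111011 Δ2=101101011011 Δ3=101111010011 Δ4=101111000011 | 4Δ
t=5: Δ0=101111000011 Δ1=111011000011 | 1Δ
t=6: Δ0=111011000011 Δ1=111111000011 Δ2=111111100001 Δ3=111101101001 Δ4=111101111001 | 4Δ
t=7: Δ0=111101111001 Δ1=111001111001 | 1Δ
t=8: Δ0=111001111001 Δ1=111101111001 Δ2=111101111011 | 2Δ
t=9: Δ0=111101111011 Δ1=101001111011 | 1Δ
t=10: Δ0=101001111011 Δ1=101101111011 Δ2=101101011011 Δ3=101111010011 Δ4=101111000011 | 4Δ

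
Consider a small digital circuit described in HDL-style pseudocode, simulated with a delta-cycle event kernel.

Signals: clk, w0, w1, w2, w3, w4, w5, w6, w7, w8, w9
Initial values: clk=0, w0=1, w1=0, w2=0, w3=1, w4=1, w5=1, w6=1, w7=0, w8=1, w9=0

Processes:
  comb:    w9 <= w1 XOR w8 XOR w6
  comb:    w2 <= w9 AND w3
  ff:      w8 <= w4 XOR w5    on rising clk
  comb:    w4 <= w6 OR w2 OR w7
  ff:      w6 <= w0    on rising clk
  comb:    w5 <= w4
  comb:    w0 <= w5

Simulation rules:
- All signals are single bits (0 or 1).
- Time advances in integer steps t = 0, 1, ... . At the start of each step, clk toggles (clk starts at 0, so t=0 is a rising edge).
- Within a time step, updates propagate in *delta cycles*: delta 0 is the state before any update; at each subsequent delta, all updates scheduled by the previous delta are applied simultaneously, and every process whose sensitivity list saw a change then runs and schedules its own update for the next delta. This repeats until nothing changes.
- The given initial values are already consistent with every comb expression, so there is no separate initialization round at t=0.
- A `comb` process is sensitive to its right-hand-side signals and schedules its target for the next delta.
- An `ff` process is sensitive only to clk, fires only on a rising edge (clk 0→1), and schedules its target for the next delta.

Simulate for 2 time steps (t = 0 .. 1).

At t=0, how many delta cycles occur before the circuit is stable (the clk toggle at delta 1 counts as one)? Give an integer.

[bits: w9,w1,w2,w3,w0,w8,w4,w6,clk,w7,w5]
t=0: Δ0=00011111001 Δ1=00011111101 Δ2=00011011101 Δ3=10011011101 Δ4=10111011101 | 4Δ
t=1: Δ0=10111011101 Δ1=10111011001 | 1Δ

4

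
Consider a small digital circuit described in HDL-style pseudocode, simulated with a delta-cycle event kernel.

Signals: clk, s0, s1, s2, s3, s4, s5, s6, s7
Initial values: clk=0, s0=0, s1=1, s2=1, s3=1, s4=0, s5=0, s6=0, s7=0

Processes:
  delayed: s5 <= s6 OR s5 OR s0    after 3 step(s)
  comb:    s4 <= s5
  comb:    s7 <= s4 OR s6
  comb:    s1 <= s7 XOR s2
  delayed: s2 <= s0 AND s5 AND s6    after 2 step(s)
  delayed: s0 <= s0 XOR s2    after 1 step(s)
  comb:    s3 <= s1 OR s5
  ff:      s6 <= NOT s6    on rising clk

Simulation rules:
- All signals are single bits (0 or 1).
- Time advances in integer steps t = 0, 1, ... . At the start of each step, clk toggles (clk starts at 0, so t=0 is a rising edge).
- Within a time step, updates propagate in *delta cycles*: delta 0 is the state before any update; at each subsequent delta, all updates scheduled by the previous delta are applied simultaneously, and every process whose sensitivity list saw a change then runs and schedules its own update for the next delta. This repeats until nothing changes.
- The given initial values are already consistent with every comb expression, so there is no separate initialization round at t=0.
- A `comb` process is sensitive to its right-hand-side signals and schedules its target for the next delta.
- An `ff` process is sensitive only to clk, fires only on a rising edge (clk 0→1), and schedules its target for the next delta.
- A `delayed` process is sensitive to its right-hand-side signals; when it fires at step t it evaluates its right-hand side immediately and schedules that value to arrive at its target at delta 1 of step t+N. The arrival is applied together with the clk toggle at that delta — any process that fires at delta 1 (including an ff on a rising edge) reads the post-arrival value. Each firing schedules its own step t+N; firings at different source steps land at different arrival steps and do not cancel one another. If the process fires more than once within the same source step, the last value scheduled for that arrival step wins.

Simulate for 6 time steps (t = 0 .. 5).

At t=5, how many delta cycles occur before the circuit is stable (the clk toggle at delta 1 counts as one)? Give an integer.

t0.Δ0 s4=0 s0=0 s2=1 clk=0 s6=0 s7=0 s3=1 s1=1 s5=0
t0.Δ1 s4=0 s0=0 s2=1 clk=1 s6=0 s7=0 s3=1 s1=1 s5=0
t0.Δ2 s4=0 s0=0 s2=1 clk=1 s6=1 s7=0 s3=1 s1=1 s5=0
t0.Δ3 s4=0 s0=0 s2=1 clk=1 s6=1 s7=1 s3=1 s1=1 s5=0
t0.Δ4 s4=0 s0=0 s2=1 clk=1 s6=1 s7=1 s3=1 s1=0 s5=0
t0.Δ5 s4=0 s0=0 s2=1 clk=1 s6=1 s7=1 s3=0 s1=0 s5=0
t1.Δ0 s4=0 s0=0 s2=1 clk=1 s6=1 s7=1 s3=0 s1=0 s5=0
t1.Δ1 s4=0 s0=0 s2=1 clk=0 s6=1 s7=1 s3=0 s1=0 s5=0
t2.Δ0 s4=0 s0=0 s2=1 clk=0 s6=1 s7=1 s3=0 s1=0 s5=0
t2.Δ1 s4=0 s0=0 s2=0 clk=1 s6=1 s7=1 s3=0 s1=0 s5=0
t2.Δ2 s4=0 s0=0 s2=0 clk=1 s6=0 s7=1 s3=0 s1=1 s5=0
t2.Δ3 s4=0 s0=0 s2=0 clk=1 s6=0 s7=0 s3=1 s1=1 s5=0
t2.Δ4 s4=0 s0=0 s2=0 clk=1 s6=0 s7=0 s3=1 s1=0 s5=0
t2.Δ5 s4=0 s0=0 s2=0 clk=1 s6=0 s7=0 s3=0 s1=0 s5=0
t3.Δ0 s4=0 s0=0 s2=0 clk=1 s6=0 s7=0 s3=0 s1=0 s5=0
t3.Δ1 s4=0 s0=0 s2=0 clk=0 s6=0 s7=0 s3=0 s1=0 s5=1
t3.Δ2 s4=1 s0=0 s2=0 clk=0 s6=0 s7=0 s3=1 s1=0 s5=1
t3.Δ3 s4=1 s0=0 s2=0 clk=0 s6=0 s7=1 s3=1 s1=0 s5=1
t3.Δ4 s4=1 s0=0 s2=0 clk=0 s6=0 s7=1 s3=1 s1=1 s5=1
t4.Δ0 s4=1 s0=0 s2=0 clk=0 s6=0 s7=1 s3=1 s1=1 s5=1
t4.Δ1 s4=1 s0=0 s2=0 clk=1 s6=0 s7=1 s3=1 s1=1 s5=1
t4.Δ2 s4=1 s0=0 s2=0 clk=1 s6=1 s7=1 s3=1 s1=1 s5=1
t5.Δ0 s4=1 s0=0 s2=0 clk=1 s6=1 s7=1 s3=1 s1=1 s5=1
t5.Δ1 s4=1 s0=0 s2=0 clk=0 s6=1 s7=1 s3=1 s1=1 s5=0
t5.Δ2 s4=0 s0=0 s2=0 clk=0 s6=1 s7=1 s3=1 s1=1 s5=0

2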